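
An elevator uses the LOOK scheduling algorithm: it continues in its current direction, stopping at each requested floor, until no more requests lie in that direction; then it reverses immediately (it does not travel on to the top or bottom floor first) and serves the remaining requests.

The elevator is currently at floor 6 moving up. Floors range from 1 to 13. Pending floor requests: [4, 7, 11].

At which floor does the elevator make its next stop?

Answer: 7

Derivation:
Current floor: 6, direction: up
Requests above: [7, 11]
Requests below: [4]
Moving up and requests lie above → nearest above is min([7, 11]) = 7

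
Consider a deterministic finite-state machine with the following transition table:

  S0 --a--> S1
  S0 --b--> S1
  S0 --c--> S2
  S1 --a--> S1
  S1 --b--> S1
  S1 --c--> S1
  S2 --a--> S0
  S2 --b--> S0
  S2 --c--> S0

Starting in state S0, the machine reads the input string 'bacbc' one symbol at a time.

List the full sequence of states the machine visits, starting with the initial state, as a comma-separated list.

Answer: S0, S1, S1, S1, S1, S1

Derivation:
Start: S0
  read 'b': S0 --b--> S1
  read 'a': S1 --a--> S1
  read 'c': S1 --c--> S1
  read 'b': S1 --b--> S1
  read 'c': S1 --c--> S1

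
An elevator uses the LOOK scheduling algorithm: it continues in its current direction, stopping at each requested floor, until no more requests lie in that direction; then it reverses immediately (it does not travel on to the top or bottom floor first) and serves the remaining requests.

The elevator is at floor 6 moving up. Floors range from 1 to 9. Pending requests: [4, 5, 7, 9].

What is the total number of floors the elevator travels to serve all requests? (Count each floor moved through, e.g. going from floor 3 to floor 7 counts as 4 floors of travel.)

Answer: 8

Derivation:
Start at floor 6 moving up, LOOK stop order: [7, 9, 5, 4]
  6 → 7: |7-6| = 1, total = 1
  7 → 9: |9-7| = 2, total = 3
  9 → 5: |5-9| = 4, total = 7
  5 → 4: |4-5| = 1, total = 8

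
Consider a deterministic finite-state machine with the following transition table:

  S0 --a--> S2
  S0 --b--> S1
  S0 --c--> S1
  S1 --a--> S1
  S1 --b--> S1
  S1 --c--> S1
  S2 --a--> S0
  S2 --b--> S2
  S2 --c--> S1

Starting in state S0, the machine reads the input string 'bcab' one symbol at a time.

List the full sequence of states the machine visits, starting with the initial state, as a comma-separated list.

Answer: S0, S1, S1, S1, S1

Derivation:
Start: S0
  read 'b': S0 --b--> S1
  read 'c': S1 --c--> S1
  read 'a': S1 --a--> S1
  read 'b': S1 --b--> S1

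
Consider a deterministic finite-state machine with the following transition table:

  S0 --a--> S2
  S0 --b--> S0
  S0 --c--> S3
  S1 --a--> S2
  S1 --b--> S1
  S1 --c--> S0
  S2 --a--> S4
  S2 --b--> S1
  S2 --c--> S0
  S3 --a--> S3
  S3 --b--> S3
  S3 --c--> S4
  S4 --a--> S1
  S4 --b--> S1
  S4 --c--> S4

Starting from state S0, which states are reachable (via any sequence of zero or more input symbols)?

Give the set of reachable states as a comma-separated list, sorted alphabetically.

Answer: S0, S1, S2, S3, S4

Derivation:
BFS from S0:
  visit S0: S0--a-->S2 (new), S0--b-->S0 (seen), S0--c-->S3 (new)
  visit S2: S2--a-->S4 (new), S2--b-->S1 (new), S2--c-->S0 (seen)
  visit S3: S3--a-->S3 (seen), S3--b-->S3 (seen), S3--c-->S4 (seen)
  visit S4: S4--a-->S1 (seen), S4--b-->S1 (seen), S4--c-->S4 (seen)
  visit S1: S1--a-->S2 (seen), S1--b-->S1 (seen), S1--c-->S0 (seen)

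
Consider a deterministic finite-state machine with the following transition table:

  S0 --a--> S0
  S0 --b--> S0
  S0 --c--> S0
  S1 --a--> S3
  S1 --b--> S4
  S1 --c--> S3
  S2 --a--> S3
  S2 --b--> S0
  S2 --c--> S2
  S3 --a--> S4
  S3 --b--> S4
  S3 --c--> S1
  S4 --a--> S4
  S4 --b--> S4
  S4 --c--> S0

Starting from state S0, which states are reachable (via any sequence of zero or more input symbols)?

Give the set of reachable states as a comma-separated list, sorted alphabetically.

BFS from S0:
  visit S0: S0--a-->S0 (seen), S0--b-->S0 (seen), S0--c-->S0 (seen)

Answer: S0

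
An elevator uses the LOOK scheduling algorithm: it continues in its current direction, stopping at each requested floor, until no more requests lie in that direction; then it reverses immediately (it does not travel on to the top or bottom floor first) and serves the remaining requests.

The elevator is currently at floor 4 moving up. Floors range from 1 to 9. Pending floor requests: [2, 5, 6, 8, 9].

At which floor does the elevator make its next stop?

Current floor: 4, direction: up
Requests above: [5, 6, 8, 9]
Requests below: [2]
Moving up and requests lie above → nearest above is min([5, 6, 8, 9]) = 5

Answer: 5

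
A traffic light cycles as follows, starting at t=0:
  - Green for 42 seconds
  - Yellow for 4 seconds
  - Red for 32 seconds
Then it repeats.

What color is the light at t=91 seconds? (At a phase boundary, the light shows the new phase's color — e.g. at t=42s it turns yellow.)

Cycle length = 42 + 4 + 32 = 78s
t = 91, phase_t = 91 mod 78 = 13
13 < 42 (green end) → GREEN

Answer: green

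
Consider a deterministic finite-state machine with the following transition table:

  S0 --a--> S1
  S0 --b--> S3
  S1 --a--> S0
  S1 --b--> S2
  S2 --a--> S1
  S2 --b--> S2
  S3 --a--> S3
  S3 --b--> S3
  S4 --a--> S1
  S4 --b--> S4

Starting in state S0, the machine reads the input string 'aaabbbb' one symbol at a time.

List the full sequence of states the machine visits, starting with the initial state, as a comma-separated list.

Start: S0
  read 'a': S0 --a--> S1
  read 'a': S1 --a--> S0
  read 'a': S0 --a--> S1
  read 'b': S1 --b--> S2
  read 'b': S2 --b--> S2
  read 'b': S2 --b--> S2
  read 'b': S2 --b--> S2

Answer: S0, S1, S0, S1, S2, S2, S2, S2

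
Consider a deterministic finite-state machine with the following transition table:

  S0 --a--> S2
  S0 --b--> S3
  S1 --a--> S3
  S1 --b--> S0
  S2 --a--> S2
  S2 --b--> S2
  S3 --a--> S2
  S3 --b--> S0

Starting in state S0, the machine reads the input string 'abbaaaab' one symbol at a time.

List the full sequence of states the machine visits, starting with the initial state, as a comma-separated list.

Start: S0
  read 'a': S0 --a--> S2
  read 'b': S2 --b--> S2
  read 'b': S2 --b--> S2
  read 'a': S2 --a--> S2
  read 'a': S2 --a--> S2
  read 'a': S2 --a--> S2
  read 'a': S2 --a--> S2
  read 'b': S2 --b--> S2

Answer: S0, S2, S2, S2, S2, S2, S2, S2, S2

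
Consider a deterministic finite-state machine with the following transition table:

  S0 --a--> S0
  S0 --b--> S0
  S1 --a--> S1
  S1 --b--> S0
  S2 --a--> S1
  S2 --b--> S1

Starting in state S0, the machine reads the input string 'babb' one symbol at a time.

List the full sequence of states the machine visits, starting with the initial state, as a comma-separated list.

Start: S0
  read 'b': S0 --b--> S0
  read 'a': S0 --a--> S0
  read 'b': S0 --b--> S0
  read 'b': S0 --b--> S0

Answer: S0, S0, S0, S0, S0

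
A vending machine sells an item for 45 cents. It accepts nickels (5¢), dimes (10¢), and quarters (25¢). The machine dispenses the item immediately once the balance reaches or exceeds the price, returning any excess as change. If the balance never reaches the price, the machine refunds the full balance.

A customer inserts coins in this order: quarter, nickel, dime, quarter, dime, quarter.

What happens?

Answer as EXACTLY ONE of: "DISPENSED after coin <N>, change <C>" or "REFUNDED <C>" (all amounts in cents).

Answer: DISPENSED after coin 4, change 20

Derivation:
Price: 45¢
Coin 1 (quarter, 25¢): balance = 25¢
Coin 2 (nickel, 5¢): balance = 30¢
Coin 3 (dime, 10¢): balance = 40¢
Coin 4 (quarter, 25¢): balance = 65¢
  → balance >= price → DISPENSE, change = 65 - 45 = 20¢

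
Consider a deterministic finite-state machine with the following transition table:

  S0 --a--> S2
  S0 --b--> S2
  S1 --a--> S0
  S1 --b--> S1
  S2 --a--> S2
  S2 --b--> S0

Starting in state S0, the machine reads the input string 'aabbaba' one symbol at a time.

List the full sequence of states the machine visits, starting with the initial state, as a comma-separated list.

Answer: S0, S2, S2, S0, S2, S2, S0, S2

Derivation:
Start: S0
  read 'a': S0 --a--> S2
  read 'a': S2 --a--> S2
  read 'b': S2 --b--> S0
  read 'b': S0 --b--> S2
  read 'a': S2 --a--> S2
  read 'b': S2 --b--> S0
  read 'a': S0 --a--> S2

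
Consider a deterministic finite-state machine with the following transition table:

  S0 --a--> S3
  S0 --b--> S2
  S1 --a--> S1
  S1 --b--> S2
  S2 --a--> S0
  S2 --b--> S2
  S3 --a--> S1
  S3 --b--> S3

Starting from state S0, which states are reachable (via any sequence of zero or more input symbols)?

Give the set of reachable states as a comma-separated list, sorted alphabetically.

BFS from S0:
  visit S0: S0--a-->S3 (new), S0--b-->S2 (new)
  visit S3: S3--a-->S1 (new), S3--b-->S3 (seen)
  visit S2: S2--a-->S0 (seen), S2--b-->S2 (seen)
  visit S1: S1--a-->S1 (seen), S1--b-->S2 (seen)

Answer: S0, S1, S2, S3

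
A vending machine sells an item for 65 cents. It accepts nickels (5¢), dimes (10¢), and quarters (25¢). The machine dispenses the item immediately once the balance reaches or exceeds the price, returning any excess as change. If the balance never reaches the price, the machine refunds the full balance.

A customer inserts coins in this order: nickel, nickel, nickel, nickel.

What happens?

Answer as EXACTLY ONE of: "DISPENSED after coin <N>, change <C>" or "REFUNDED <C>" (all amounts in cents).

Answer: REFUNDED 20

Derivation:
Price: 65¢
Coin 1 (nickel, 5¢): balance = 5¢
Coin 2 (nickel, 5¢): balance = 10¢
Coin 3 (nickel, 5¢): balance = 15¢
Coin 4 (nickel, 5¢): balance = 20¢
All coins inserted, balance 20¢ < price 65¢ → REFUND 20¢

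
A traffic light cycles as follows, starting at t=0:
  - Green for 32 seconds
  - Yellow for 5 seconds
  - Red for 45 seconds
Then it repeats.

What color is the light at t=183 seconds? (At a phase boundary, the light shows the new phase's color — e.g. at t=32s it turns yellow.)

Answer: green

Derivation:
Cycle length = 32 + 5 + 45 = 82s
t = 183, phase_t = 183 mod 82 = 19
19 < 32 (green end) → GREEN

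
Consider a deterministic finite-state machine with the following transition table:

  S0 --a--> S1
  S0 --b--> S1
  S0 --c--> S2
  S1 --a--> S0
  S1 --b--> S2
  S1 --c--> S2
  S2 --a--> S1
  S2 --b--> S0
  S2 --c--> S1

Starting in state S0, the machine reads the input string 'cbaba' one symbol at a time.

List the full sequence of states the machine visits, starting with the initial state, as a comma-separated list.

Start: S0
  read 'c': S0 --c--> S2
  read 'b': S2 --b--> S0
  read 'a': S0 --a--> S1
  read 'b': S1 --b--> S2
  read 'a': S2 --a--> S1

Answer: S0, S2, S0, S1, S2, S1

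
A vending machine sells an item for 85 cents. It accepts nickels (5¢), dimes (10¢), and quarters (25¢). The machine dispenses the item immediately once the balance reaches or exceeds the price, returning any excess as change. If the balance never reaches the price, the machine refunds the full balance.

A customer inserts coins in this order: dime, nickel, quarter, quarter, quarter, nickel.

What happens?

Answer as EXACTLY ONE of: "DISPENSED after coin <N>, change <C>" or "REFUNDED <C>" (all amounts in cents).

Answer: DISPENSED after coin 5, change 5

Derivation:
Price: 85¢
Coin 1 (dime, 10¢): balance = 10¢
Coin 2 (nickel, 5¢): balance = 15¢
Coin 3 (quarter, 25¢): balance = 40¢
Coin 4 (quarter, 25¢): balance = 65¢
Coin 5 (quarter, 25¢): balance = 90¢
  → balance >= price → DISPENSE, change = 90 - 85 = 5¢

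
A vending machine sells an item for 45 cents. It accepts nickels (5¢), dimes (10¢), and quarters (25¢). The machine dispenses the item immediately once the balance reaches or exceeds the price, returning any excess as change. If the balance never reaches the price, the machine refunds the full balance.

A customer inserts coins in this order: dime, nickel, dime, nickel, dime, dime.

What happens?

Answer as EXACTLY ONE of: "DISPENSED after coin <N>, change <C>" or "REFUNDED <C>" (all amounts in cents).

Answer: DISPENSED after coin 6, change 5

Derivation:
Price: 45¢
Coin 1 (dime, 10¢): balance = 10¢
Coin 2 (nickel, 5¢): balance = 15¢
Coin 3 (dime, 10¢): balance = 25¢
Coin 4 (nickel, 5¢): balance = 30¢
Coin 5 (dime, 10¢): balance = 40¢
Coin 6 (dime, 10¢): balance = 50¢
  → balance >= price → DISPENSE, change = 50 - 45 = 5¢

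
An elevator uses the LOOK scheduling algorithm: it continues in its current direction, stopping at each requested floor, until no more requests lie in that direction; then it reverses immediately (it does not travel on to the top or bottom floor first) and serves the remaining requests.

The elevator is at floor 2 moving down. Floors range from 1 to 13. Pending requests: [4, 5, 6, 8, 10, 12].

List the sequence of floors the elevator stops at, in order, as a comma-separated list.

Answer: 4, 5, 6, 8, 10, 12

Derivation:
Current: 2, moving DOWN
Serve below first (descending): []
Then reverse, serve above (ascending): [4, 5, 6, 8, 10, 12]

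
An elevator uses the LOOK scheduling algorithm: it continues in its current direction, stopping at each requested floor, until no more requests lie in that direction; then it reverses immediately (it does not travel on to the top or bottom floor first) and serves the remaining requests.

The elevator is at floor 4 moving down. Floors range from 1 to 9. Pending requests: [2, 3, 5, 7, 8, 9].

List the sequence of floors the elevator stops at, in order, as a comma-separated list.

Answer: 3, 2, 5, 7, 8, 9

Derivation:
Current: 4, moving DOWN
Serve below first (descending): [3, 2]
Then reverse, serve above (ascending): [5, 7, 8, 9]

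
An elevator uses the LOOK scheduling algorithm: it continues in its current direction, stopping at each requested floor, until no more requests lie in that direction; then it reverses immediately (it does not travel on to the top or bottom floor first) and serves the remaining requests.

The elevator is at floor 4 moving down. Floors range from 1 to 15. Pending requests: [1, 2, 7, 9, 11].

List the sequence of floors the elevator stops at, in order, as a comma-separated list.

Current: 4, moving DOWN
Serve below first (descending): [2, 1]
Then reverse, serve above (ascending): [7, 9, 11]

Answer: 2, 1, 7, 9, 11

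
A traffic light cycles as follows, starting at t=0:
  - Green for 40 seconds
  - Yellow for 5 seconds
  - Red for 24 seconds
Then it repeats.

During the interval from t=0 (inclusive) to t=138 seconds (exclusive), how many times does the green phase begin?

Cycle = 40+5+24 = 69s
green phase starts at t = k*69 + 0 for k=0,1,2,...
Need k*69+0 < 138 → k < 2.000
k ∈ {0, ..., 1} → 2 starts

Answer: 2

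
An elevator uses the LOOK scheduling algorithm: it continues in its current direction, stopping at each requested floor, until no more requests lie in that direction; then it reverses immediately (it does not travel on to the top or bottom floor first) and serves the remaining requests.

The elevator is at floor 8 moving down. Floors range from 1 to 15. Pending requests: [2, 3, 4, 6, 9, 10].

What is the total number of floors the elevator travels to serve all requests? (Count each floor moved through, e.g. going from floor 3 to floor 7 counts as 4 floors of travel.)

Start at floor 8 moving down, LOOK stop order: [6, 4, 3, 2, 9, 10]
  8 → 6: |6-8| = 2, total = 2
  6 → 4: |4-6| = 2, total = 4
  4 → 3: |3-4| = 1, total = 5
  3 → 2: |2-3| = 1, total = 6
  2 → 9: |9-2| = 7, total = 13
  9 → 10: |10-9| = 1, total = 14

Answer: 14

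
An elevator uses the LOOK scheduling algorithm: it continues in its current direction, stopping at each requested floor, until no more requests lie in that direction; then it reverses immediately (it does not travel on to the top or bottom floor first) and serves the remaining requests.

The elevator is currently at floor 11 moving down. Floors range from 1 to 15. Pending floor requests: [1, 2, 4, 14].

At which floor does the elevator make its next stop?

Answer: 4

Derivation:
Current floor: 11, direction: down
Requests above: [14]
Requests below: [1, 2, 4]
Moving down and requests lie below → nearest below is max([1, 2, 4]) = 4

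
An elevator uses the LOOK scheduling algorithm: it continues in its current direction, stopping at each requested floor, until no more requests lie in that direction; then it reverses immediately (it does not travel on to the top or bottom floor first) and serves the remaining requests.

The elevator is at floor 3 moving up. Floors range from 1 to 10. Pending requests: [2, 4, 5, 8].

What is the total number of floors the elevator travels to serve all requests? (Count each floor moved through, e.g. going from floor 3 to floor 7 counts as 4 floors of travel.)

Start at floor 3 moving up, LOOK stop order: [4, 5, 8, 2]
  3 → 4: |4-3| = 1, total = 1
  4 → 5: |5-4| = 1, total = 2
  5 → 8: |8-5| = 3, total = 5
  8 → 2: |2-8| = 6, total = 11

Answer: 11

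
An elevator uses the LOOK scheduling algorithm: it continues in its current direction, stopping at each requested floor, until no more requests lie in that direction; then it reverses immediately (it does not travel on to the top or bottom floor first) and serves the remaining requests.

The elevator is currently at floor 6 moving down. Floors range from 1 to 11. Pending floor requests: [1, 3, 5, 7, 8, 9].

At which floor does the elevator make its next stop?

Answer: 5

Derivation:
Current floor: 6, direction: down
Requests above: [7, 8, 9]
Requests below: [1, 3, 5]
Moving down and requests lie below → nearest below is max([1, 3, 5]) = 5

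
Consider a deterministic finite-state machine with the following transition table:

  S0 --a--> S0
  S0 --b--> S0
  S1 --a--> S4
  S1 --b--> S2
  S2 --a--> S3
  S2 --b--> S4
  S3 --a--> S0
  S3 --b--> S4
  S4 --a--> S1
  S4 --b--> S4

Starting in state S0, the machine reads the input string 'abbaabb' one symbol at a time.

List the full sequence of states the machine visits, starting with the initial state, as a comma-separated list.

Start: S0
  read 'a': S0 --a--> S0
  read 'b': S0 --b--> S0
  read 'b': S0 --b--> S0
  read 'a': S0 --a--> S0
  read 'a': S0 --a--> S0
  read 'b': S0 --b--> S0
  read 'b': S0 --b--> S0

Answer: S0, S0, S0, S0, S0, S0, S0, S0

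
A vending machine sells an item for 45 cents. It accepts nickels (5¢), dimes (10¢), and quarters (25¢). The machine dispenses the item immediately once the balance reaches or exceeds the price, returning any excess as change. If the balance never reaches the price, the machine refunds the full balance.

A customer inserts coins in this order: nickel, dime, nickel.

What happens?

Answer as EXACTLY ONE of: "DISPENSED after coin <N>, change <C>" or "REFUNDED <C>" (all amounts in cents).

Price: 45¢
Coin 1 (nickel, 5¢): balance = 5¢
Coin 2 (dime, 10¢): balance = 15¢
Coin 3 (nickel, 5¢): balance = 20¢
All coins inserted, balance 20¢ < price 45¢ → REFUND 20¢

Answer: REFUNDED 20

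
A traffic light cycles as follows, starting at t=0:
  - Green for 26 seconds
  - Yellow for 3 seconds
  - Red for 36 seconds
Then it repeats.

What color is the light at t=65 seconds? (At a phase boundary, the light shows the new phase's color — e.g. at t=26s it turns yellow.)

Cycle length = 26 + 3 + 36 = 65s
t = 65, phase_t = 65 mod 65 = 0
0 < 26 (green end) → GREEN

Answer: green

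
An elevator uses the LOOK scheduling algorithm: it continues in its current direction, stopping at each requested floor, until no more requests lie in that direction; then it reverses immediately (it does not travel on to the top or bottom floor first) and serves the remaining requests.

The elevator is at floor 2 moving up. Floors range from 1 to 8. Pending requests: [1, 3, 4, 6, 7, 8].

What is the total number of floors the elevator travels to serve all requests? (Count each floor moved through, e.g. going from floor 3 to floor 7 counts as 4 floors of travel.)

Start at floor 2 moving up, LOOK stop order: [3, 4, 6, 7, 8, 1]
  2 → 3: |3-2| = 1, total = 1
  3 → 4: |4-3| = 1, total = 2
  4 → 6: |6-4| = 2, total = 4
  6 → 7: |7-6| = 1, total = 5
  7 → 8: |8-7| = 1, total = 6
  8 → 1: |1-8| = 7, total = 13

Answer: 13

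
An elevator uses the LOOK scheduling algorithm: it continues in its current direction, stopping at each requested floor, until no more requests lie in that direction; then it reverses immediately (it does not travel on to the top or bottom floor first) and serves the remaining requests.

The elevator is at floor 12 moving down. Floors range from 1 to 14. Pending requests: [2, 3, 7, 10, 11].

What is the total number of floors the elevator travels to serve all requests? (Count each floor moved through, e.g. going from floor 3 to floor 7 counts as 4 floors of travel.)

Answer: 10

Derivation:
Start at floor 12 moving down, LOOK stop order: [11, 10, 7, 3, 2]
  12 → 11: |11-12| = 1, total = 1
  11 → 10: |10-11| = 1, total = 2
  10 → 7: |7-10| = 3, total = 5
  7 → 3: |3-7| = 4, total = 9
  3 → 2: |2-3| = 1, total = 10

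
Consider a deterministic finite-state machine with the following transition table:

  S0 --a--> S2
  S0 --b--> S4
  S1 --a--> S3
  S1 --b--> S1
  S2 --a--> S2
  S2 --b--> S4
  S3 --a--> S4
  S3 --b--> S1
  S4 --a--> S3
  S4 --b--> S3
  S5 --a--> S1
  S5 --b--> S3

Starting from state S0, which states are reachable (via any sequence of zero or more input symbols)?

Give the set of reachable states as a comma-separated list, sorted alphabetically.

BFS from S0:
  visit S0: S0--a-->S2 (new), S0--b-->S4 (new)
  visit S2: S2--a-->S2 (seen), S2--b-->S4 (seen)
  visit S4: S4--a-->S3 (new), S4--b-->S3 (seen)
  visit S3: S3--a-->S4 (seen), S3--b-->S1 (new)
  visit S1: S1--a-->S3 (seen), S1--b-->S1 (seen)

Answer: S0, S1, S2, S3, S4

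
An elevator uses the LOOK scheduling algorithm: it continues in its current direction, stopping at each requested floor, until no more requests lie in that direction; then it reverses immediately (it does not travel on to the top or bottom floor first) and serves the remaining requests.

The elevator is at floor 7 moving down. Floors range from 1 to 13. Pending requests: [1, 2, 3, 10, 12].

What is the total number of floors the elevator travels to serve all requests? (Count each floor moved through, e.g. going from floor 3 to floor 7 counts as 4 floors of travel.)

Start at floor 7 moving down, LOOK stop order: [3, 2, 1, 10, 12]
  7 → 3: |3-7| = 4, total = 4
  3 → 2: |2-3| = 1, total = 5
  2 → 1: |1-2| = 1, total = 6
  1 → 10: |10-1| = 9, total = 15
  10 → 12: |12-10| = 2, total = 17

Answer: 17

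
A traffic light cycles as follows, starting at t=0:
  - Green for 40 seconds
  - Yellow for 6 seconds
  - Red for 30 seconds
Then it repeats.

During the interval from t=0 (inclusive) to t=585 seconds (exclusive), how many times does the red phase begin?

Answer: 8

Derivation:
Cycle = 40+6+30 = 76s
red phase starts at t = k*76 + 46 for k=0,1,2,...
Need k*76+46 < 585 → k < 7.092
k ∈ {0, ..., 7} → 8 starts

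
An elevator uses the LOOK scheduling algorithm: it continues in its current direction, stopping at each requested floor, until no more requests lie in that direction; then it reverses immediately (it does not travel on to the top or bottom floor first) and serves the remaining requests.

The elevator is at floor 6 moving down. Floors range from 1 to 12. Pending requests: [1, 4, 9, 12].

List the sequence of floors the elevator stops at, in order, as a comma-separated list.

Current: 6, moving DOWN
Serve below first (descending): [4, 1]
Then reverse, serve above (ascending): [9, 12]

Answer: 4, 1, 9, 12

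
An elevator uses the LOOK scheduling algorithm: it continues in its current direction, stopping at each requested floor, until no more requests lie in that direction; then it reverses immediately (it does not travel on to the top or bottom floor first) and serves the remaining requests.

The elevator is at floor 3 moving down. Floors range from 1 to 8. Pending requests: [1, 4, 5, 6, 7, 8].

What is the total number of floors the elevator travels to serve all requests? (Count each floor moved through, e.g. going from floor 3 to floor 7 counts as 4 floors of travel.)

Start at floor 3 moving down, LOOK stop order: [1, 4, 5, 6, 7, 8]
  3 → 1: |1-3| = 2, total = 2
  1 → 4: |4-1| = 3, total = 5
  4 → 5: |5-4| = 1, total = 6
  5 → 6: |6-5| = 1, total = 7
  6 → 7: |7-6| = 1, total = 8
  7 → 8: |8-7| = 1, total = 9

Answer: 9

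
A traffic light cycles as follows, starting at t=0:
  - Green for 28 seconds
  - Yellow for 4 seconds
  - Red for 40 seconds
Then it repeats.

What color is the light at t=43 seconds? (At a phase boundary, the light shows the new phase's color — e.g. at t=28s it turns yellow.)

Answer: red

Derivation:
Cycle length = 28 + 4 + 40 = 72s
t = 43, phase_t = 43 mod 72 = 43
43 >= 32 → RED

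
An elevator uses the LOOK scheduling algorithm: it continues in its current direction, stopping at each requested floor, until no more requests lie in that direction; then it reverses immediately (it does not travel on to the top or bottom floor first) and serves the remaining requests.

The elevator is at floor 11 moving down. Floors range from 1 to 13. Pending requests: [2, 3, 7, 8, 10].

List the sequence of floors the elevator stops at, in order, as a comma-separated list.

Current: 11, moving DOWN
Serve below first (descending): [10, 8, 7, 3, 2]
Then reverse, serve above (ascending): []

Answer: 10, 8, 7, 3, 2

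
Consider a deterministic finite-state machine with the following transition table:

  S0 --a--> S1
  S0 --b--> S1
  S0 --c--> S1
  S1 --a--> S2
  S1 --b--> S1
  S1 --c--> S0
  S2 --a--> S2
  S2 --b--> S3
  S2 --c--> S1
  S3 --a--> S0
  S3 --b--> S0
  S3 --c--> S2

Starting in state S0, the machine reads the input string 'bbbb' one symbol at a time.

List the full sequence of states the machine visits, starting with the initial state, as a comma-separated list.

Answer: S0, S1, S1, S1, S1

Derivation:
Start: S0
  read 'b': S0 --b--> S1
  read 'b': S1 --b--> S1
  read 'b': S1 --b--> S1
  read 'b': S1 --b--> S1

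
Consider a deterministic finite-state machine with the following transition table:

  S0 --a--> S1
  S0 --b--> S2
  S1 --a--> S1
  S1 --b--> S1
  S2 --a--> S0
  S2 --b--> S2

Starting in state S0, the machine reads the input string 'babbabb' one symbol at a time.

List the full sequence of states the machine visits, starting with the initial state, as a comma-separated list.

Start: S0
  read 'b': S0 --b--> S2
  read 'a': S2 --a--> S0
  read 'b': S0 --b--> S2
  read 'b': S2 --b--> S2
  read 'a': S2 --a--> S0
  read 'b': S0 --b--> S2
  read 'b': S2 --b--> S2

Answer: S0, S2, S0, S2, S2, S0, S2, S2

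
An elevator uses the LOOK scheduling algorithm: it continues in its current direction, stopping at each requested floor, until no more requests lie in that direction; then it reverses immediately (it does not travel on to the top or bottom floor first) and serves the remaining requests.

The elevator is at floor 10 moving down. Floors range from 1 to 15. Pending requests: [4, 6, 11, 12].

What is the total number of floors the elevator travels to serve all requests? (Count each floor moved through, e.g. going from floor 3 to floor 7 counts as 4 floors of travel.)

Start at floor 10 moving down, LOOK stop order: [6, 4, 11, 12]
  10 → 6: |6-10| = 4, total = 4
  6 → 4: |4-6| = 2, total = 6
  4 → 11: |11-4| = 7, total = 13
  11 → 12: |12-11| = 1, total = 14

Answer: 14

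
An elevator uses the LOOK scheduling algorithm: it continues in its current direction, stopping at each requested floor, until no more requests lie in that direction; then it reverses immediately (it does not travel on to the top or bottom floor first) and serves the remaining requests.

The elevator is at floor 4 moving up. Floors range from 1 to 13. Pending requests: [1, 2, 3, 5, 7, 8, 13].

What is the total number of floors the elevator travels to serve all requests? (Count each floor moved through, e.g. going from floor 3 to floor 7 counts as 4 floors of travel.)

Start at floor 4 moving up, LOOK stop order: [5, 7, 8, 13, 3, 2, 1]
  4 → 5: |5-4| = 1, total = 1
  5 → 7: |7-5| = 2, total = 3
  7 → 8: |8-7| = 1, total = 4
  8 → 13: |13-8| = 5, total = 9
  13 → 3: |3-13| = 10, total = 19
  3 → 2: |2-3| = 1, total = 20
  2 → 1: |1-2| = 1, total = 21

Answer: 21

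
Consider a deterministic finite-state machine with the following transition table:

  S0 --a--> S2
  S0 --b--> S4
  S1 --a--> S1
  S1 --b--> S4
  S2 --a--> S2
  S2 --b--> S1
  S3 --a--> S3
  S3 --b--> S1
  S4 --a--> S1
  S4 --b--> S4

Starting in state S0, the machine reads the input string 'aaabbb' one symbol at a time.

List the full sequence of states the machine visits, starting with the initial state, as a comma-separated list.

Start: S0
  read 'a': S0 --a--> S2
  read 'a': S2 --a--> S2
  read 'a': S2 --a--> S2
  read 'b': S2 --b--> S1
  read 'b': S1 --b--> S4
  read 'b': S4 --b--> S4

Answer: S0, S2, S2, S2, S1, S4, S4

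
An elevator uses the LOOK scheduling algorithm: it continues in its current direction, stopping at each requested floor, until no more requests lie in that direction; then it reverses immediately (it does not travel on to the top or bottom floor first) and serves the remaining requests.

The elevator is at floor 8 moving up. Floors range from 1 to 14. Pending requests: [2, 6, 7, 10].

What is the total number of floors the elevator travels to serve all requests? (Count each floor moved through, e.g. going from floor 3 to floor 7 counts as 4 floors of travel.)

Start at floor 8 moving up, LOOK stop order: [10, 7, 6, 2]
  8 → 10: |10-8| = 2, total = 2
  10 → 7: |7-10| = 3, total = 5
  7 → 6: |6-7| = 1, total = 6
  6 → 2: |2-6| = 4, total = 10

Answer: 10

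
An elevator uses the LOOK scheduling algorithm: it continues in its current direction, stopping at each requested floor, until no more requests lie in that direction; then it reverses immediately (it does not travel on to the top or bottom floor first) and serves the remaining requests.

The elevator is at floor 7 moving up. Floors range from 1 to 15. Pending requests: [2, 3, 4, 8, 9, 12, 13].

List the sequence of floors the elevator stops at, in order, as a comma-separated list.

Current: 7, moving UP
Serve above first (ascending): [8, 9, 12, 13]
Then reverse, serve below (descending): [4, 3, 2]

Answer: 8, 9, 12, 13, 4, 3, 2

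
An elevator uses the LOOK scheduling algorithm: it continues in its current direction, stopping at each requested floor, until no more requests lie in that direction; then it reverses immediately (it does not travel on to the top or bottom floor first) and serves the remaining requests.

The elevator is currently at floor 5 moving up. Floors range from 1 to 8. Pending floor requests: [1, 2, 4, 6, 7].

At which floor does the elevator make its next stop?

Current floor: 5, direction: up
Requests above: [6, 7]
Requests below: [1, 2, 4]
Moving up and requests lie above → nearest above is min([6, 7]) = 6

Answer: 6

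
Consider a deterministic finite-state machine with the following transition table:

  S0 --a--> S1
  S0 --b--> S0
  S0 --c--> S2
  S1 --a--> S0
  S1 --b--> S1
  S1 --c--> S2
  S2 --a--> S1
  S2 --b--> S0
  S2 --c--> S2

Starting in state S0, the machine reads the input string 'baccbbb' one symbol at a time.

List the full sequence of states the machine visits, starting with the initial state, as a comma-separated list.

Answer: S0, S0, S1, S2, S2, S0, S0, S0

Derivation:
Start: S0
  read 'b': S0 --b--> S0
  read 'a': S0 --a--> S1
  read 'c': S1 --c--> S2
  read 'c': S2 --c--> S2
  read 'b': S2 --b--> S0
  read 'b': S0 --b--> S0
  read 'b': S0 --b--> S0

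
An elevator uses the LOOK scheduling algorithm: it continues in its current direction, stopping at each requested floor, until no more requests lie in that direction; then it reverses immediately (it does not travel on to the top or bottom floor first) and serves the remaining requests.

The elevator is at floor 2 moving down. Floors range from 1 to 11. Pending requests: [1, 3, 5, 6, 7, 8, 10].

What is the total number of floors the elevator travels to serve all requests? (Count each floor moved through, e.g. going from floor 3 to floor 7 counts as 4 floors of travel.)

Answer: 10

Derivation:
Start at floor 2 moving down, LOOK stop order: [1, 3, 5, 6, 7, 8, 10]
  2 → 1: |1-2| = 1, total = 1
  1 → 3: |3-1| = 2, total = 3
  3 → 5: |5-3| = 2, total = 5
  5 → 6: |6-5| = 1, total = 6
  6 → 7: |7-6| = 1, total = 7
  7 → 8: |8-7| = 1, total = 8
  8 → 10: |10-8| = 2, total = 10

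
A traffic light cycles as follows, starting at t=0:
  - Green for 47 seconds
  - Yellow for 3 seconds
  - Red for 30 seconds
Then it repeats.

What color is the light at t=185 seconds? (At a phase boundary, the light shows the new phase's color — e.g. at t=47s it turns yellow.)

Answer: green

Derivation:
Cycle length = 47 + 3 + 30 = 80s
t = 185, phase_t = 185 mod 80 = 25
25 < 47 (green end) → GREEN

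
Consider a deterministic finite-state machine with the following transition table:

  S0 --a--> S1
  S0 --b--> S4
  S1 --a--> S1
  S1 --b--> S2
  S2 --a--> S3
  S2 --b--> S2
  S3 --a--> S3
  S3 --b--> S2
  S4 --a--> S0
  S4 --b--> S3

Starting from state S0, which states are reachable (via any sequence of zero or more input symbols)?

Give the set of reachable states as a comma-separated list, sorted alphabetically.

BFS from S0:
  visit S0: S0--a-->S1 (new), S0--b-->S4 (new)
  visit S1: S1--a-->S1 (seen), S1--b-->S2 (new)
  visit S4: S4--a-->S0 (seen), S4--b-->S3 (new)
  visit S2: S2--a-->S3 (seen), S2--b-->S2 (seen)
  visit S3: S3--a-->S3 (seen), S3--b-->S2 (seen)

Answer: S0, S1, S2, S3, S4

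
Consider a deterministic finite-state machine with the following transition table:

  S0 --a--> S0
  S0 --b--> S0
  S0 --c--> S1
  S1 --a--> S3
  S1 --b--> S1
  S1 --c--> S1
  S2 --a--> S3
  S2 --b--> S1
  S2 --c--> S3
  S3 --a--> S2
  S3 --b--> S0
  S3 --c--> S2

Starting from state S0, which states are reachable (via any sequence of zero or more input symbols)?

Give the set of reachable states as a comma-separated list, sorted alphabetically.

BFS from S0:
  visit S0: S0--a-->S0 (seen), S0--b-->S0 (seen), S0--c-->S1 (new)
  visit S1: S1--a-->S3 (new), S1--b-->S1 (seen), S1--c-->S1 (seen)
  visit S3: S3--a-->S2 (new), S3--b-->S0 (seen), S3--c-->S2 (seen)
  visit S2: S2--a-->S3 (seen), S2--b-->S1 (seen), S2--c-->S3 (seen)

Answer: S0, S1, S2, S3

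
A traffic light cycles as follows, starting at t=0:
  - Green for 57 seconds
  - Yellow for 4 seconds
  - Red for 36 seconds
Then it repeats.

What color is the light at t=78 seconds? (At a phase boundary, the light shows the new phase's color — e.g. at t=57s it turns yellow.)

Answer: red

Derivation:
Cycle length = 57 + 4 + 36 = 97s
t = 78, phase_t = 78 mod 97 = 78
78 >= 61 → RED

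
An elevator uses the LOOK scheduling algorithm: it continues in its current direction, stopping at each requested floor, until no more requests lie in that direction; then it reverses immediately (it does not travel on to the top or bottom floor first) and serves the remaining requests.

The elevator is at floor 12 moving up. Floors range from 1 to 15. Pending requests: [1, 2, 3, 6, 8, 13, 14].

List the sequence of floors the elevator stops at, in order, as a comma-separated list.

Current: 12, moving UP
Serve above first (ascending): [13, 14]
Then reverse, serve below (descending): [8, 6, 3, 2, 1]

Answer: 13, 14, 8, 6, 3, 2, 1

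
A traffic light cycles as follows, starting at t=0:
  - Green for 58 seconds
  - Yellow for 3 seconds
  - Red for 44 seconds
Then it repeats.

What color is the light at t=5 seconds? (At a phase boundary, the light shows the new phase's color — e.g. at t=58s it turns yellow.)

Answer: green

Derivation:
Cycle length = 58 + 3 + 44 = 105s
t = 5, phase_t = 5 mod 105 = 5
5 < 58 (green end) → GREEN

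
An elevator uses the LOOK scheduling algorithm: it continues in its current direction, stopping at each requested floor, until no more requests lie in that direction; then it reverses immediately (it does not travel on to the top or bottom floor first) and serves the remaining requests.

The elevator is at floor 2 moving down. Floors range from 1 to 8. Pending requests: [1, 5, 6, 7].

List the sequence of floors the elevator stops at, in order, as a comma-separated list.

Answer: 1, 5, 6, 7

Derivation:
Current: 2, moving DOWN
Serve below first (descending): [1]
Then reverse, serve above (ascending): [5, 6, 7]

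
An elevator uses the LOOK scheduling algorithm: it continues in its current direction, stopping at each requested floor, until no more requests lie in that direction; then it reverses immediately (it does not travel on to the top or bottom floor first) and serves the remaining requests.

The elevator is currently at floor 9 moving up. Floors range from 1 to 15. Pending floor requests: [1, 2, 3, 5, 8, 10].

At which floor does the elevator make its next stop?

Current floor: 9, direction: up
Requests above: [10]
Requests below: [1, 2, 3, 5, 8]
Moving up and requests lie above → nearest above is min([10]) = 10

Answer: 10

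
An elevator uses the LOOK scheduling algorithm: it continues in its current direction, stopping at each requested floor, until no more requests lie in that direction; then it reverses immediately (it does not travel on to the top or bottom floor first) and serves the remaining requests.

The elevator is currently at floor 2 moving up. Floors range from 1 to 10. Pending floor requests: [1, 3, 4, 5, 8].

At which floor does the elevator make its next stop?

Answer: 3

Derivation:
Current floor: 2, direction: up
Requests above: [3, 4, 5, 8]
Requests below: [1]
Moving up and requests lie above → nearest above is min([3, 4, 5, 8]) = 3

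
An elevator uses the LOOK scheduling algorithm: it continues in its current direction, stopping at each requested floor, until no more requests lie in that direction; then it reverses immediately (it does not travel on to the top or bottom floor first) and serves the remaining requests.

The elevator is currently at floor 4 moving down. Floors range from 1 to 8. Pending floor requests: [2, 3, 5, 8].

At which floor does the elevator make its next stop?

Current floor: 4, direction: down
Requests above: [5, 8]
Requests below: [2, 3]
Moving down and requests lie below → nearest below is max([2, 3]) = 3

Answer: 3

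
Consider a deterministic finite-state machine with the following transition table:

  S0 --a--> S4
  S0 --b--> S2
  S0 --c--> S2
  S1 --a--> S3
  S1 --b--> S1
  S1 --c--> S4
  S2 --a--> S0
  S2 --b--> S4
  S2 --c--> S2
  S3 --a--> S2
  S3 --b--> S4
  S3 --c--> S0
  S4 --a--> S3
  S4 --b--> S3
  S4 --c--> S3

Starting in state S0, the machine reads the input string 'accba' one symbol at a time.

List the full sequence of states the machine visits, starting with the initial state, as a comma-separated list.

Answer: S0, S4, S3, S0, S2, S0

Derivation:
Start: S0
  read 'a': S0 --a--> S4
  read 'c': S4 --c--> S3
  read 'c': S3 --c--> S0
  read 'b': S0 --b--> S2
  read 'a': S2 --a--> S0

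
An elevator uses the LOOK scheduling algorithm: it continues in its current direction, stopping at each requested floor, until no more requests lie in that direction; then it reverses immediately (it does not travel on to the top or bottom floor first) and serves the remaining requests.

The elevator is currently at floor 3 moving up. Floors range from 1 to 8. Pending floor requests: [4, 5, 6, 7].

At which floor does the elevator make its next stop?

Answer: 4

Derivation:
Current floor: 3, direction: up
Requests above: [4, 5, 6, 7]
Requests below: []
Moving up and requests lie above → nearest above is min([4, 5, 6, 7]) = 4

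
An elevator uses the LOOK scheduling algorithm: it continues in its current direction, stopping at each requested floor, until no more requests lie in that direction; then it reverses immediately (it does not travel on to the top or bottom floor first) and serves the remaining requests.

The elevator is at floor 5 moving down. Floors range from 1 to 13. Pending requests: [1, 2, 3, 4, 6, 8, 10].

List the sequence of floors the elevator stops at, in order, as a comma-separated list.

Current: 5, moving DOWN
Serve below first (descending): [4, 3, 2, 1]
Then reverse, serve above (ascending): [6, 8, 10]

Answer: 4, 3, 2, 1, 6, 8, 10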